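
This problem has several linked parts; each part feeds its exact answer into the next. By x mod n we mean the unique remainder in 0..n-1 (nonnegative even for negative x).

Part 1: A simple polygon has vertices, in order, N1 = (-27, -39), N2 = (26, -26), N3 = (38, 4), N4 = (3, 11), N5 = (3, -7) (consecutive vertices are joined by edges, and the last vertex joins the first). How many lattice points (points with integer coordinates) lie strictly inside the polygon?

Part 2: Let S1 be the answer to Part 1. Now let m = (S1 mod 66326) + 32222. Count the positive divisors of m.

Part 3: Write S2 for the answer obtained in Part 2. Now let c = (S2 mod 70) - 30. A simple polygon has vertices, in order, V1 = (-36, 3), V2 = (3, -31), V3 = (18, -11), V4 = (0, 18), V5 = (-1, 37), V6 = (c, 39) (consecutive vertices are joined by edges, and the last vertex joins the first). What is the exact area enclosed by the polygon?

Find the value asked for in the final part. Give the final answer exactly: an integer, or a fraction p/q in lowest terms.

Part 1: cross terms: (-27*-26 - 26*-39)=1716, (26*4 - 38*-26)=1092, (38*11 - 3*4)=406, (3*-7 - 3*11)=-54, (3*-39 - -27*-7)=-306; twice the area = |2854| = 2854; area = 1427; boundary points = 1 + 6 + 7 + 18 + 2 = 34; strictly interior points = area - boundary/2 + 1 = 1411; answer 1411
Part 2: S1 = 1411; m = 33633; 33633 = 3^2 * 37 * 101; number of divisors = (2+1) * (1+1) * (1+1) = 12; answer 12
Part 3: S2 = 12; c = -18; cross terms: (-36*-31 - 3*3)=1107, (3*-11 - 18*-31)=525, (18*18 - 0*-11)=324, (0*37 - -1*18)=18, (-1*39 - -18*37)=627, (-18*3 - -36*39)=1350; twice the area = |3951| = 3951; area = 3951/2; answer 3951/2

3951/2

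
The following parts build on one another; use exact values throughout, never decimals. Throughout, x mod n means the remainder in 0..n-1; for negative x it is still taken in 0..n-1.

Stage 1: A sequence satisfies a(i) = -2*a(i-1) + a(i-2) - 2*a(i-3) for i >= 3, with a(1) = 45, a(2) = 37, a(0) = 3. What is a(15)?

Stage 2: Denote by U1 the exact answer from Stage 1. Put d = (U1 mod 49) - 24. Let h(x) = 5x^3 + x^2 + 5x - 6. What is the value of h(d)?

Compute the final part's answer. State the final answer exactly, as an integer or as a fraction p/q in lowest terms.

Stage 1: a(3) = -2*(37) + 1*(45) - 2*(3) = -35; iterating: a(3)=-35, a(4)=17, a(5)=-143, a(6)=373, a(7)=-923, a(8)=2505, a(9)=-6679, a(10)=17709, a(11)=-47107, a(12)=125281, a(13)=-333087, a(14)=885669, a(15)=-2354987; answer -2354987
Stage 2: U1 = -2354987; d = -22; 5*(-22)^3 + 1*(-22)^2 + 5*(-22)^1 - 6 = (-53240) + (484) + (-110) + (-6) = -52872; answer -52872

-52872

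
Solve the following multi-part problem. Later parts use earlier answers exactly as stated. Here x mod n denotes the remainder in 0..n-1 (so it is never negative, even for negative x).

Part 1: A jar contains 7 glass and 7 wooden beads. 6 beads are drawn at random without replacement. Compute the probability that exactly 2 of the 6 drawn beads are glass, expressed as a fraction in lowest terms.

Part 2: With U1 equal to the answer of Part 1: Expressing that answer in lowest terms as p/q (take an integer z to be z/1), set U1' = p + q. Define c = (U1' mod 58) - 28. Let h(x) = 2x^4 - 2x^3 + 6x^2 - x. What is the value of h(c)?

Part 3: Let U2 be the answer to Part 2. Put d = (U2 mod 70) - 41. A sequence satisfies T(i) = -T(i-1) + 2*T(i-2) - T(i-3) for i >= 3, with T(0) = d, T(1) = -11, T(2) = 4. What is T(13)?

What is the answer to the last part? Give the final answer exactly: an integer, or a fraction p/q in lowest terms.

6757

Part 1: total draws C(14,6) = 3003; favorable C(7,2)*C(7,4) = 735; P = 35/143; answer 35/143
Part 2: U1 = 35/143; threaded value p + q = 178; c = -24; 2*(-24)^4 - 2*(-24)^3 + 6*(-24)^2 - 1*(-24)^1 = (663552) + (27648) + (3456) + (24) = 694680; answer 694680
Part 3: U2 = 694680; d = -41; T(3) = -1*(4) + 2*(-11) - 1*(-41) = 15; iterating: T(3)=15, T(4)=4, T(5)=22, T(6)=-29, T(7)=69, T(8)=-149, T(9)=316, T(10)=-683, T(11)=1464, T(12)=-3146, T(13)=6757; answer 6757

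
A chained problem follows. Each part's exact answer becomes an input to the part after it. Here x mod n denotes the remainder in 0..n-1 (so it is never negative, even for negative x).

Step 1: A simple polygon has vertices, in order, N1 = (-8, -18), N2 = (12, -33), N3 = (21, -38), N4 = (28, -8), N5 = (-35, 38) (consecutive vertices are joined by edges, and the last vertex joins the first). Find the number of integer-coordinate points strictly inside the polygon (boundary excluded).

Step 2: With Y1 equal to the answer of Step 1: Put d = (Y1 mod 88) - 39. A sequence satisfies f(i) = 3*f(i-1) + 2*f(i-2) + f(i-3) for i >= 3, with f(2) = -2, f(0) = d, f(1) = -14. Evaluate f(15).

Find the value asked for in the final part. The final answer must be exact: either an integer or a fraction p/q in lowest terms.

-496706

Step 1: cross terms: (-8*-33 - 12*-18)=480, (12*-38 - 21*-33)=237, (21*-8 - 28*-38)=896, (28*38 - -35*-8)=784, (-35*-18 - -8*38)=934; twice the area = |3331| = 3331; area = 3331/2; boundary points = 5 + 1 + 1 + 1 + 1 = 9; strictly interior points = area - boundary/2 + 1 = 1662; answer 1662
Step 2: Y1 = 1662; d = 39; f(3) = 3*(-2) + 2*(-14) + 1*(39) = 5; iterating: f(3)=5, f(4)=-3, f(5)=-1, f(6)=-4, f(7)=-17, f(8)=-60, f(9)=-218, f(10)=-791, f(11)=-2869, f(12)=-10407, f(13)=-37750, f(14)=-136933, f(15)=-496706; answer -496706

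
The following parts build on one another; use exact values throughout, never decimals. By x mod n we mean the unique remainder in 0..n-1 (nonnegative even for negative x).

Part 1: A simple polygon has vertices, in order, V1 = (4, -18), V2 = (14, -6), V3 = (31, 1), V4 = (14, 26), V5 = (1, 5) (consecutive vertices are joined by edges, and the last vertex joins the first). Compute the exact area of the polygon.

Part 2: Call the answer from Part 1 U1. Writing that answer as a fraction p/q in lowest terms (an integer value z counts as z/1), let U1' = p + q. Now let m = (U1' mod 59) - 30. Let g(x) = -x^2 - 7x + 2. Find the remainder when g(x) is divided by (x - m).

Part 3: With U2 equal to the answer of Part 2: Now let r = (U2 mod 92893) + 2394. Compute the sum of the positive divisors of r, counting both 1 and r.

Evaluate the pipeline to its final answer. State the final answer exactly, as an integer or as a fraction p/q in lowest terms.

3606

Part 1: cross terms: (4*-6 - 14*-18)=228, (14*1 - 31*-6)=200, (31*26 - 14*1)=792, (14*5 - 1*26)=44, (1*-18 - 4*5)=-38; twice the area = |1226| = 1226; area = 613; answer 613
Part 2: U1 = 613; threaded value p + q = 614; m = -6; remainder = value at the root: -1*(-6)^2 - 7*(-6)^1 + 2 = (-36) + (42) + (2) = 8; answer 8
Part 3: U2 = 8; r = 2402; 2402 = 2 * 1201; sigma = (1 + 2) * (1 + 1201) = 3 * 1202 = 3606; answer 3606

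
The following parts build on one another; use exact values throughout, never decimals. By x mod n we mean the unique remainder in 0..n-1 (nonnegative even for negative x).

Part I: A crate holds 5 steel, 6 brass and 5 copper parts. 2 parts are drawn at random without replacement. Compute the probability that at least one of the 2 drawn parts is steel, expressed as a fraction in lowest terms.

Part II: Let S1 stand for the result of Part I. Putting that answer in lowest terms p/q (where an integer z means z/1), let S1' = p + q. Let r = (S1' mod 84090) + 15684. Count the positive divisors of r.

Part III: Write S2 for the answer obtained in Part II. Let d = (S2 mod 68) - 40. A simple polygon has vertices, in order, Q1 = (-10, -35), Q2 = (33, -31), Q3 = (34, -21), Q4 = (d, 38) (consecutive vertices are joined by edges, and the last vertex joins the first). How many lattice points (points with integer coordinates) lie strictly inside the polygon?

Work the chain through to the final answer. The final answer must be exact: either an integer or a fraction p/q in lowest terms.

2000

Part I: total draws C(16,2) = 120; complement C(11,2) = 55; favorable 120 - 55 = 65; P = 13/24; answer 13/24
Part II: S1 = 13/24; threaded value p + q = 37; r = 15721; 15721 = 79 * 199; number of divisors = (1+1) * (1+1) = 4; answer 4
Part III: S2 = 4; d = -36; cross terms: (-10*-31 - 33*-35)=1465, (33*-21 - 34*-31)=361, (34*38 - -36*-21)=536, (-36*-35 - -10*38)=1640; twice the area = |4002| = 4002; area = 2001; boundary points = 1 + 1 + 1 + 1 = 4; strictly interior points = area - boundary/2 + 1 = 2000; answer 2000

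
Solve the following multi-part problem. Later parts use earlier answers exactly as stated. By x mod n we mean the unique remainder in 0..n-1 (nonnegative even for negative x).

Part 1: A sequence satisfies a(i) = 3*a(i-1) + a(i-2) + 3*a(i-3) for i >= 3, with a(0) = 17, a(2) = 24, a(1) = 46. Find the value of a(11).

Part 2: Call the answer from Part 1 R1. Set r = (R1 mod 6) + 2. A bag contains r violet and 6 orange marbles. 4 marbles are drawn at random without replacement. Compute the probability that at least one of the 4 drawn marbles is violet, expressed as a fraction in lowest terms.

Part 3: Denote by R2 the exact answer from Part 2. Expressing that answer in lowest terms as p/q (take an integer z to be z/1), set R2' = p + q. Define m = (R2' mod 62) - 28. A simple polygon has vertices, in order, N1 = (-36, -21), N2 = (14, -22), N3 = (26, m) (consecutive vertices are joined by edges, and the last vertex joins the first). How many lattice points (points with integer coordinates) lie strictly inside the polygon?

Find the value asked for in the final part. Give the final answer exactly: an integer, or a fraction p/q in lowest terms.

Part 1: a(3) = 3*(24) + 1*(46) + 3*(17) = 169; iterating: a(3)=169, a(4)=669, a(5)=2248, a(6)=7920, a(7)=28015, a(8)=98709, a(9)=347902, a(10)=1226460, a(11)=4323409; answer 4323409
Part 2: R1 = 4323409; r = 3; total draws C(9,4) = 126; complement C(6,4) = 15; favorable 126 - 15 = 111; P = 37/42; answer 37/42
Part 3: R2 = 37/42; threaded value p + q = 79; m = -11; cross terms: (-36*-22 - 14*-21)=1086, (14*-11 - 26*-22)=418, (26*-21 - -36*-11)=-942; twice the area = |562| = 562; area = 281; boundary points = 1 + 1 + 2 = 4; strictly interior points = area - boundary/2 + 1 = 280; answer 280

280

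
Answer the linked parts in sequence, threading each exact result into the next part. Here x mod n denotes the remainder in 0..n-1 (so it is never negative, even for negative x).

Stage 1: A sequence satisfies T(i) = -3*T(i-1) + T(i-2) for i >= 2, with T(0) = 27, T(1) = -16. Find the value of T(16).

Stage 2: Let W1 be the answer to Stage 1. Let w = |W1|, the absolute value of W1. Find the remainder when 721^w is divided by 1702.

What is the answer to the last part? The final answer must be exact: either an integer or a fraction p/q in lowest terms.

Stage 1: T(2) = -3*(-16) + 1*(27) = 75; iterating: T(2)=75, T(3)=-241, T(4)=798, T(5)=-2635, T(6)=8703, T(7)=-28744, T(8)=94935, T(9)=-313549, T(10)=1035582, T(11)=-3420295, T(12)=11296467, T(13)=-37309696, T(14)=123225555, T(15)=-406986361, T(16)=1344184638; answer 1344184638
Stage 2: W1 = 1344184638; w = 1344184638; squarings mod 1702: 721^1=721, 721^2=731, 721^4=1635, 721^8=1085, 721^16=1143, 721^32=1015, 721^64=515, 721^128=1415, 721^256=673, 721^512=197, 721^1024=1365, 721^2048=1237, 721^4096=71, 721^8192=1637, 721^16384=821, 721^32768=49, 721^65536=699, 721^131072=127, 721^262144=811, 721^524288=749, 721^1048576=1043, 721^2097152=271, 721^4194304=255, 721^8388608=349, 721^16777216=959, 721^33554432=601, 721^67108864=377, 721^134217728=863, 721^268435456=995, 721^536870912=1163, 721^1073741824=1181; 721^1344184638 = 721^2 * 721^4 * 721^8 * 721^16 * 721^32 * 721^256 * 721^8192 * 721^32768 * 721^131072 * 721^262144 * 721^524288 * 721^1048576 * 721^268435456 * 721^1073741824 = 85 (mod 1702); answer 85

85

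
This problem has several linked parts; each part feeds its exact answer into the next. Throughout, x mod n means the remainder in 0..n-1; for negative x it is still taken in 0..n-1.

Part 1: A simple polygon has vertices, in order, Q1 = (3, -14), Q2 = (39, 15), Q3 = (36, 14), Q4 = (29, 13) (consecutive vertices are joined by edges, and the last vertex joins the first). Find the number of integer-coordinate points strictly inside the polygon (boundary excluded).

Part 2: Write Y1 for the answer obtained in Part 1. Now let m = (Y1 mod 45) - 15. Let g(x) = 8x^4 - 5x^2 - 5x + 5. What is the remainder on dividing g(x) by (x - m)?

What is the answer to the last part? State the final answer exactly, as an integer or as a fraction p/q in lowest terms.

3

Part 1: cross terms: (3*15 - 39*-14)=591, (39*14 - 36*15)=6, (36*13 - 29*14)=62, (29*-14 - 3*13)=-445; twice the area = |214| = 214; area = 107; boundary points = 1 + 1 + 1 + 1 = 4; strictly interior points = area - boundary/2 + 1 = 106; answer 106
Part 2: Y1 = 106; m = 1; remainder = value at the root: 8*(1)^4 - 5*(1)^2 - 5*(1)^1 + 5 = (8) + (-5) + (-5) + (5) = 3; answer 3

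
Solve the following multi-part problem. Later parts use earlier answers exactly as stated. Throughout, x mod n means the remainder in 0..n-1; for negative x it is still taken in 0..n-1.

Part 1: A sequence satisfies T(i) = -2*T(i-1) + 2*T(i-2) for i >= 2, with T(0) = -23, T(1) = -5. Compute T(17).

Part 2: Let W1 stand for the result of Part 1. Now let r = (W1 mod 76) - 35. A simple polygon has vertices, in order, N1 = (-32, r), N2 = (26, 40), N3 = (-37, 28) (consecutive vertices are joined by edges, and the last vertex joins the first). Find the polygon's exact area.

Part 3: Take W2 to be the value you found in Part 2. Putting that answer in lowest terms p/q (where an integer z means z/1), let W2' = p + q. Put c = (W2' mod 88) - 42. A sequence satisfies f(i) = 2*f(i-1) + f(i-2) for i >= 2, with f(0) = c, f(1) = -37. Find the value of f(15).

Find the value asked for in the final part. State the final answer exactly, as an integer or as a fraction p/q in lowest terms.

Part 1: T(2) = -2*(-5) + 2*(-23) = -36; iterating: T(2)=-36, T(3)=62, T(4)=-196, T(5)=516, T(6)=-1424, T(7)=3880, T(8)=-10608, T(9)=28976, T(10)=-79168, T(11)=216288, T(12)=-590912, T(13)=1614400, T(14)=-4410624, T(15)=12050048, T(16)=-32921344, T(17)=89942784; answer 89942784
Part 2: W1 = 89942784; r = 17; cross terms: (-32*40 - 26*17)=-1722, (26*28 - -37*40)=2208, (-37*17 - -32*28)=267; twice the area = |753| = 753; area = 753/2; answer 753/2
Part 3: W2 = 753/2; threaded value p + q = 755; c = 9; f(2) = 2*(-37) + 1*(9) = -65; iterating: f(2)=-65, f(3)=-167, f(4)=-399, f(5)=-965, f(6)=-2329, f(7)=-5623, f(8)=-13575, f(9)=-32773, f(10)=-79121, f(11)=-191015, f(12)=-461151, f(13)=-1113317, f(14)=-2687785, f(15)=-6488887; answer -6488887

-6488887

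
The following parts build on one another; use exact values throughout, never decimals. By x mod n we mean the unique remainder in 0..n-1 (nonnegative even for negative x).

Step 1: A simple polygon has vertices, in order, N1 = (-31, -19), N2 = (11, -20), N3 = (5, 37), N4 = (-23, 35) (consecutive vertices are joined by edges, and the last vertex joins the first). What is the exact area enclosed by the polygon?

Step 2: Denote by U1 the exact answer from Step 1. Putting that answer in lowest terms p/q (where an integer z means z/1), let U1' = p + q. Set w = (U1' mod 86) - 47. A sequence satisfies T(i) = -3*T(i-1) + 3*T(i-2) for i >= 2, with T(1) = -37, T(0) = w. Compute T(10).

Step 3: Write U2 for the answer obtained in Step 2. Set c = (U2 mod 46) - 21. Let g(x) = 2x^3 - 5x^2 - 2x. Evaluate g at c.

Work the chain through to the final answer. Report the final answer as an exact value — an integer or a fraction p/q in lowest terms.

Step 1: cross terms: (-31*-20 - 11*-19)=829, (11*37 - 5*-20)=507, (5*35 - -23*37)=1026, (-23*-19 - -31*35)=1522; twice the area = |3884| = 3884; area = 1942; answer 1942
Step 2: U1 = 1942; threaded value p + q = 1943; w = 4; T(2) = -3*(-37) + 3*(4) = 123; iterating: T(2)=123, T(3)=-480, T(4)=1809, T(5)=-6867, T(6)=26028, T(7)=-98685, T(8)=374139, T(9)=-1418472, T(10)=5377833; answer 5377833
Step 3: U2 = 5377833; c = -2; 2*(-2)^3 - 5*(-2)^2 - 2*(-2)^1 = (-16) + (-20) + (4) = -32; answer -32

-32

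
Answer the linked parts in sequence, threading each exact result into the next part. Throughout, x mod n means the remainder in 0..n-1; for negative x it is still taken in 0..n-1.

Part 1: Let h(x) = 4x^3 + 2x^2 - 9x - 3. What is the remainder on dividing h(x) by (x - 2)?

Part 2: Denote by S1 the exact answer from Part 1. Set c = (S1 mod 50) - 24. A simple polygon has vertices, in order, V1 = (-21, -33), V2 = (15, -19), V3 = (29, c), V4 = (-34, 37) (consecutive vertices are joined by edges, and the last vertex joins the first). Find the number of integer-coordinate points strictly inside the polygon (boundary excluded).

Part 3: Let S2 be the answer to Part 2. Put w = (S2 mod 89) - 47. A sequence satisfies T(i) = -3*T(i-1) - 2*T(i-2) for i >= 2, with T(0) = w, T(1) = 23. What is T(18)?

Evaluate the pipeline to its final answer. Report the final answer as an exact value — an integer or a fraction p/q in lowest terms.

786403

Part 1: remainder = value at the root: 4*(2)^3 + 2*(2)^2 - 9*(2)^1 - 3 = (32) + (8) + (-18) + (-3) = 19; answer 19
Part 2: S1 = 19; c = -5; cross terms: (-21*-19 - 15*-33)=894, (15*-5 - 29*-19)=476, (29*37 - -34*-5)=903, (-34*-33 - -21*37)=1899; twice the area = |4172| = 4172; area = 2086; boundary points = 2 + 14 + 21 + 1 = 38; strictly interior points = area - boundary/2 + 1 = 2068; answer 2068
Part 3: S2 = 2068; w = -26; T(2) = -3*(23) - 2*(-26) = -17; iterating: T(2)=-17, T(3)=5, T(4)=19, T(5)=-67, T(6)=163, T(7)=-355, T(8)=739, T(9)=-1507, T(10)=3043, T(11)=-6115, T(12)=12259, T(13)=-24547, T(14)=49123, T(15)=-98275, T(16)=196579, T(17)=-393187, T(18)=786403; answer 786403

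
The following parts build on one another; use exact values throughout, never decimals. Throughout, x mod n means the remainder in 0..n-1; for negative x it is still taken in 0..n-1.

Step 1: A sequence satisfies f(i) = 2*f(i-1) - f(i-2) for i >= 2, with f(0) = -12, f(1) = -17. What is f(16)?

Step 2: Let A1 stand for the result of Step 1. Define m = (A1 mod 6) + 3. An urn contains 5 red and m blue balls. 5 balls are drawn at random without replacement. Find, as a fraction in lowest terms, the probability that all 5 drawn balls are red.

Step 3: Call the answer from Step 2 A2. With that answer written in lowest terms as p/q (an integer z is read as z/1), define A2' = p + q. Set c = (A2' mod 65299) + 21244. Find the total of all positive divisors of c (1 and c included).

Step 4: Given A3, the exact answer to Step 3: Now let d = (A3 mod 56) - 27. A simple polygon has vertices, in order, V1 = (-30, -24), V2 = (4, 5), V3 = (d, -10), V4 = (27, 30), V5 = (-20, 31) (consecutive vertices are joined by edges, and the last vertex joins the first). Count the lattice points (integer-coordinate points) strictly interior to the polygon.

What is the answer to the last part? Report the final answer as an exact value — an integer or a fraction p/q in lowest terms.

1542

Step 1: f(2) = 2*(-17) - 1*(-12) = -22; iterating: f(2)=-22, f(3)=-27, f(4)=-32, f(5)=-37, f(6)=-42, f(7)=-47, f(8)=-52, f(9)=-57, f(10)=-62, f(11)=-67, f(12)=-72, f(13)=-77, f(14)=-82, f(15)=-87, f(16)=-92; answer -92
Step 2: A1 = -92; m = 7; total draws C(12,5) = 792; favorable C(5,5) = 1; P = 1/792; answer 1/792
Step 3: A2 = 1/792; threaded value p + q = 793; c = 22037; 22037 is prime, so its only divisors are 1 and 22037; sigma = 1 + 22037 = 22038; answer 22038
Step 4: A3 = 22038; d = 3; cross terms: (-30*5 - 4*-24)=-54, (4*-10 - 3*5)=-55, (3*30 - 27*-10)=360, (27*31 - -20*30)=1437, (-20*-24 - -30*31)=1410; twice the area = |3098| = 3098; area = 1549; boundary points = 1 + 1 + 8 + 1 + 5 = 16; strictly interior points = area - boundary/2 + 1 = 1542; answer 1542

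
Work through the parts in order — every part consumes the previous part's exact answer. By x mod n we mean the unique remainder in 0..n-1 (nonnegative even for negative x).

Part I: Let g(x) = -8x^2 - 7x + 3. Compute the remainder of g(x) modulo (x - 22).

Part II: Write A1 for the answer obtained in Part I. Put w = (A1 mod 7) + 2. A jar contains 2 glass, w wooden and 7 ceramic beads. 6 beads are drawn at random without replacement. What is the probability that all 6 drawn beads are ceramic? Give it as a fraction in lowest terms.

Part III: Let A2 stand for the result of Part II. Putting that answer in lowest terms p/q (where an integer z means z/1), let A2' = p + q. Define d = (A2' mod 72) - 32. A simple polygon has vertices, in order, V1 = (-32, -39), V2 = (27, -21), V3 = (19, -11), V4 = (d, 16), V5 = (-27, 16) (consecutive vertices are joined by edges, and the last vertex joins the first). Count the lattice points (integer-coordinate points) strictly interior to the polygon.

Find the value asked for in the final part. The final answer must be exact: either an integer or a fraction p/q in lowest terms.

Part I: remainder = value at the root: -8*(22)^2 - 7*(22)^1 + 3 = (-3872) + (-154) + (3) = -4023; answer -4023
Part II: A1 = -4023; w = 4; total draws C(13,6) = 1716; favorable C(7,6) = 7; P = 7/1716; answer 7/1716
Part III: A2 = 7/1716; threaded value p + q = 1723; d = 35; cross terms: (-32*-21 - 27*-39)=1725, (27*-11 - 19*-21)=102, (19*16 - 35*-11)=689, (35*16 - -27*16)=992, (-27*-39 - -32*16)=1565; twice the area = |5073| = 5073; area = 5073/2; boundary points = 1 + 2 + 1 + 62 + 5 = 71; strictly interior points = area - boundary/2 + 1 = 2502; answer 2502

2502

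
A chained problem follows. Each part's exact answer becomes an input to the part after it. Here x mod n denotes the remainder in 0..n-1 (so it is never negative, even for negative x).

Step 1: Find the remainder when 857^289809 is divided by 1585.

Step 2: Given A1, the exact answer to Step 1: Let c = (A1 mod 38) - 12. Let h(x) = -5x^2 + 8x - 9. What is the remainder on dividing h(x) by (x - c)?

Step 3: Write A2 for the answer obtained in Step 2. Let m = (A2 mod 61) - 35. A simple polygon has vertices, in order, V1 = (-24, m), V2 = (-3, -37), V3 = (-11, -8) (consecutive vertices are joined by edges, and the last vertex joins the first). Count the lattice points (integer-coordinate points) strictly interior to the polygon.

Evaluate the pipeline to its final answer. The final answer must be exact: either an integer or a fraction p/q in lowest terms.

267

Step 1: squarings mod 1585: 857^1=857, 857^2=594, 857^4=966, 857^8=1176, 857^16=856, 857^32=466, 857^64=11, 857^128=121, 857^256=376, 857^512=311, 857^1024=36, 857^2048=1296, 857^4096=1101, 857^8192=1261, 857^16384=366, 857^32768=816, 857^65536=156, 857^131072=561, 857^262144=891; 857^289809 = 857^1 * 857^16 * 857^1024 * 857^2048 * 857^8192 * 857^16384 * 857^262144 = 1032 (mod 1585); answer 1032
Step 2: A1 = 1032; c = -6; remainder = value at the root: -5*(-6)^2 + 8*(-6)^1 - 9 = (-180) + (-48) + (-9) = -237; answer -237
Step 3: A2 = -237; m = -28; cross terms: (-24*-37 - -3*-28)=804, (-3*-8 - -11*-37)=-383, (-11*-28 - -24*-8)=116; twice the area = |537| = 537; area = 537/2; boundary points = 3 + 1 + 1 = 5; strictly interior points = area - boundary/2 + 1 = 267; answer 267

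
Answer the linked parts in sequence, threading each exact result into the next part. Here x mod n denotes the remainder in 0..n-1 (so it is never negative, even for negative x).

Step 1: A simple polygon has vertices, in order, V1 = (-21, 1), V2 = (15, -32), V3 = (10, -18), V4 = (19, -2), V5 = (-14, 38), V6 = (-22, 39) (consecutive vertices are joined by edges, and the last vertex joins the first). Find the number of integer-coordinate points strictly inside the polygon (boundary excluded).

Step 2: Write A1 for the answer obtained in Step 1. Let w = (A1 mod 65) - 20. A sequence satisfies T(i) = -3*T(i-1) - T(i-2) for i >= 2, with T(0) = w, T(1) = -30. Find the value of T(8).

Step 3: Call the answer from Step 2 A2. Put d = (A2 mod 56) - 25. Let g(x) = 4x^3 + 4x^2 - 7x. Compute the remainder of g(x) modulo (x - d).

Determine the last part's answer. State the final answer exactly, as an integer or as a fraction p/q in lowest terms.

Step 1: cross terms: (-21*-32 - 15*1)=657, (15*-18 - 10*-32)=50, (10*-2 - 19*-18)=322, (19*38 - -14*-2)=694, (-14*39 - -22*38)=290, (-22*1 - -21*39)=797; twice the area = |2810| = 2810; area = 1405; boundary points = 3 + 1 + 1 + 1 + 1 + 1 = 8; strictly interior points = area - boundary/2 + 1 = 1402; answer 1402
Step 2: A1 = 1402; w = 17; T(2) = -3*(-30) - 1*(17) = 73; iterating: T(2)=73, T(3)=-189, T(4)=494, T(5)=-1293, T(6)=3385, T(7)=-8862, T(8)=23201; answer 23201
Step 3: A2 = 23201; d = -8; remainder = value at the root: 4*(-8)^3 + 4*(-8)^2 - 7*(-8)^1 = (-2048) + (256) + (56) = -1736; answer -1736

-1736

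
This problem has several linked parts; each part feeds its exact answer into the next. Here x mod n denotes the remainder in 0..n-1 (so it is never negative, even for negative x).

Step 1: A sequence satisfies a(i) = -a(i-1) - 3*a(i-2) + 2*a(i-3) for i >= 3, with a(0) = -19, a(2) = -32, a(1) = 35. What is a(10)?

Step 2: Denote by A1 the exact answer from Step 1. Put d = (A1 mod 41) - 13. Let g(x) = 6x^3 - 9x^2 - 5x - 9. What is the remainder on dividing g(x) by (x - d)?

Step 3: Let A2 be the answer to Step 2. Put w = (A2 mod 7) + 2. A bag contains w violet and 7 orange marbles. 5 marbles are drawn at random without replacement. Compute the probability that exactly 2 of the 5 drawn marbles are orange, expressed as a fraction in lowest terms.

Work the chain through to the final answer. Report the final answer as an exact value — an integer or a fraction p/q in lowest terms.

Step 1: a(3) = -1*(-32) - 3*(35) + 2*(-19) = -111; iterating: a(3)=-111, a(4)=277, a(5)=-8, a(6)=-1045, a(7)=1623, a(8)=1496, a(9)=-8455, a(10)=7213; answer 7213
Step 2: A1 = 7213; d = 25; remainder = value at the root: 6*(25)^3 - 9*(25)^2 - 5*(25)^1 - 9 = (93750) + (-5625) + (-125) + (-9) = 87991; answer 87991
Step 3: A2 = 87991; w = 3; total draws C(10,5) = 252; favorable C(7,2)*C(3,3) = 21; P = 1/12; answer 1/12

1/12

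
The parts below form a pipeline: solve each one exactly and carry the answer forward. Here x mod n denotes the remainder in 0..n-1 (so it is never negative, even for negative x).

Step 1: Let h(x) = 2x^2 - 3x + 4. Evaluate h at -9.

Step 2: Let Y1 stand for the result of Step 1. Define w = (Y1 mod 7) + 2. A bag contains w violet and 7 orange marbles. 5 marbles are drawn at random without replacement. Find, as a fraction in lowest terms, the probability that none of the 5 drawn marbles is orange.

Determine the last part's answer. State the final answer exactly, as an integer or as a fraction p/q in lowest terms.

2/429

Step 1: 2*(-9)^2 - 3*(-9)^1 + 4 = (162) + (27) + (4) = 193; answer 193
Step 2: Y1 = 193; w = 6; total draws C(13,5) = 1287; favorable C(6,5) = 6; P = 2/429; answer 2/429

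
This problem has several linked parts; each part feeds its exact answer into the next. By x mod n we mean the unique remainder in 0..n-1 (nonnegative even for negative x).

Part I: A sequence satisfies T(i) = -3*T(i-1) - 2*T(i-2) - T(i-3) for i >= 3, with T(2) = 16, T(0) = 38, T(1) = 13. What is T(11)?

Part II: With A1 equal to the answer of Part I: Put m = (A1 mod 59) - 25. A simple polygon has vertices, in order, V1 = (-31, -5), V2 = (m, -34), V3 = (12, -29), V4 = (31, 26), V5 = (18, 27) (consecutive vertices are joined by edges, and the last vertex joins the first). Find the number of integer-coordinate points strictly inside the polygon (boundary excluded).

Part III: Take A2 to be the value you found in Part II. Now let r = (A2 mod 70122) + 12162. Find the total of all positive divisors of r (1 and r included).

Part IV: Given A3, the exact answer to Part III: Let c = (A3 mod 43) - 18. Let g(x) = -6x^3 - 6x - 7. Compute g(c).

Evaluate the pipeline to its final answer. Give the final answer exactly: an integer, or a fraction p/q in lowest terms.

24665

Part I: T(3) = -3*(16) - 2*(13) - 1*(38) = -112; iterating: T(3)=-112, T(4)=291, T(5)=-665, T(6)=1525, T(7)=-3536, T(8)=8223, T(9)=-19122, T(10)=44456, T(11)=-103347; answer -103347
Part II: A1 = -103347; m = -4; cross terms: (-31*-34 - -4*-5)=1034, (-4*-29 - 12*-34)=524, (12*26 - 31*-29)=1211, (31*27 - 18*26)=369, (18*-5 - -31*27)=747; twice the area = |3885| = 3885; area = 3885/2; boundary points = 1 + 1 + 1 + 1 + 1 = 5; strictly interior points = area - boundary/2 + 1 = 1941; answer 1941
Part III: A2 = 1941; r = 14103; 14103 = 3^2 * 1567; sigma = (1 + 3 + 9) * (1 + 1567) = 13 * 1568 = 20384; answer 20384
Part IV: A3 = 20384; c = -16; -6*(-16)^3 - 6*(-16)^1 - 7 = (24576) + (96) + (-7) = 24665; answer 24665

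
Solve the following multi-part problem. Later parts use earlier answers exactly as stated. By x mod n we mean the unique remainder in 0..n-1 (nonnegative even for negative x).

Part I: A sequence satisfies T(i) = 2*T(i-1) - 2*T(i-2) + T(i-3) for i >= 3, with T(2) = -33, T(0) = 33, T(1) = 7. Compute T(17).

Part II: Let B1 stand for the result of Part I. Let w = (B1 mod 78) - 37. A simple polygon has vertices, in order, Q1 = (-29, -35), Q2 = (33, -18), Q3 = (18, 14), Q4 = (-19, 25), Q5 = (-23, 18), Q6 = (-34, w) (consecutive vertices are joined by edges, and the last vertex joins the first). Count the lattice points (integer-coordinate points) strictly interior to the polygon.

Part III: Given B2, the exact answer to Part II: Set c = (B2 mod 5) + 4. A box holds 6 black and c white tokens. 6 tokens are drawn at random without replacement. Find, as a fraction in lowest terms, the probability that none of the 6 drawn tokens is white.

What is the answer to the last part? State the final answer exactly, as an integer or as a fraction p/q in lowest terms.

Part I: T(3) = 2*(-33) - 2*(7) + 1*(33) = -47; iterating: T(3)=-47, T(4)=-21, T(5)=19, T(6)=33, T(7)=7, T(8)=-33, T(9)=-47, T(10)=-21, T(11)=19, T(12)=33, T(13)=7, T(14)=-33, T(15)=-47, T(16)=-21, T(17)=19; answer 19
Part II: B1 = 19; w = -18; cross terms: (-29*-18 - 33*-35)=1677, (33*14 - 18*-18)=786, (18*25 - -19*14)=716, (-19*18 - -23*25)=233, (-23*-18 - -34*18)=1026, (-34*-35 - -29*-18)=668; twice the area = |5106| = 5106; area = 2553; boundary points = 1 + 1 + 1 + 1 + 1 + 1 = 6; strictly interior points = area - boundary/2 + 1 = 2551; answer 2551
Part III: B2 = 2551; c = 5; total draws C(11,6) = 462; favorable C(6,6) = 1; P = 1/462; answer 1/462

1/462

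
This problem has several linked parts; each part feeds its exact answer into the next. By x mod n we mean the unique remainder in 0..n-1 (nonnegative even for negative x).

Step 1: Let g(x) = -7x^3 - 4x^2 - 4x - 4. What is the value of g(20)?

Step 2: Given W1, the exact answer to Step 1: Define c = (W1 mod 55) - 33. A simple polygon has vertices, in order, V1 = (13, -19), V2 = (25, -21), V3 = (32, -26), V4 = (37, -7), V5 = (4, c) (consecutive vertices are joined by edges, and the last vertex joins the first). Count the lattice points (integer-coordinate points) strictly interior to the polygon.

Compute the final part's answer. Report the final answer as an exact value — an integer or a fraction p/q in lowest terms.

Step 1: -7*(20)^3 - 4*(20)^2 - 4*(20)^1 - 4 = (-56000) + (-1600) + (-80) + (-4) = -57684; answer -57684
Step 2: W1 = -57684; c = -22; cross terms: (13*-21 - 25*-19)=202, (25*-26 - 32*-21)=22, (32*-7 - 37*-26)=738, (37*-22 - 4*-7)=-786, (4*-19 - 13*-22)=210; twice the area = |386| = 386; area = 193; boundary points = 2 + 1 + 1 + 3 + 3 = 10; strictly interior points = area - boundary/2 + 1 = 189; answer 189

189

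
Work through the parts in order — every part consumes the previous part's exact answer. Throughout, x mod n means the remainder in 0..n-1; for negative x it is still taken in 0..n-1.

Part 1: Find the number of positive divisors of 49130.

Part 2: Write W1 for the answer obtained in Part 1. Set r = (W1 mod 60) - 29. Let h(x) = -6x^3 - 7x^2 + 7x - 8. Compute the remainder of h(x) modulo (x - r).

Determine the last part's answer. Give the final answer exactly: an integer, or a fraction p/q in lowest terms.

11900

Part 1: 49130 = 2 * 5 * 17^3; number of divisors = (1+1) * (1+1) * (3+1) = 16; answer 16
Part 2: W1 = 16; r = -13; remainder = value at the root: -6*(-13)^3 - 7*(-13)^2 + 7*(-13)^1 - 8 = (13182) + (-1183) + (-91) + (-8) = 11900; answer 11900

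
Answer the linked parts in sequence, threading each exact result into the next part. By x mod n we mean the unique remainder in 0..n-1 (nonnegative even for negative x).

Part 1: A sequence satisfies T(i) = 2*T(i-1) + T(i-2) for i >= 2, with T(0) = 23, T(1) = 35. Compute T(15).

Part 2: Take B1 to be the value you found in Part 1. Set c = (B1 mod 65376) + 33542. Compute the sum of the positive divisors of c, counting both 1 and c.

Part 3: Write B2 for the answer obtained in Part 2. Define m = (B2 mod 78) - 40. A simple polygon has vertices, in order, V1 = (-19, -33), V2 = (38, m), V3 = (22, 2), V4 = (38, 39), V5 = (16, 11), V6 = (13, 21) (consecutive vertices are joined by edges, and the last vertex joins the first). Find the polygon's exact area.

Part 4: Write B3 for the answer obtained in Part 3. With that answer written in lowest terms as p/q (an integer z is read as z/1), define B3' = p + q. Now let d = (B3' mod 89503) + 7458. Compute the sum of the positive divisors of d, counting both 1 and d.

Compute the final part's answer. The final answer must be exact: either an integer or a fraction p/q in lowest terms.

Part 1: T(2) = 2*(35) + 1*(23) = 93; iterating: T(2)=93, T(3)=221, T(4)=535, T(5)=1291, T(6)=3117, T(7)=7525, T(8)=18167, T(9)=43859, T(10)=105885, T(11)=255629, T(12)=617143, T(13)=1489915, T(14)=3596973, T(15)=8683861; answer 8683861
Part 2: B1 = 8683861; c = 87771; 87771 = 3 * 17 * 1721; sigma = (1 + 3) * (1 + 17) * (1 + 1721) = 4 * 18 * 1722 = 123984; answer 123984
Part 3: B2 = 123984; m = 2; cross terms: (-19*2 - 38*-33)=1216, (38*2 - 22*2)=32, (22*39 - 38*2)=782, (38*11 - 16*39)=-206, (16*21 - 13*11)=193, (13*-33 - -19*21)=-30; twice the area = |1987| = 1987; area = 1987/2; answer 1987/2
Part 4: B3 = 1987/2; threaded value p + q = 1989; d = 9447; 9447 = 3 * 47 * 67; sigma = (1 + 3) * (1 + 47) * (1 + 67) = 4 * 48 * 68 = 13056; answer 13056

13056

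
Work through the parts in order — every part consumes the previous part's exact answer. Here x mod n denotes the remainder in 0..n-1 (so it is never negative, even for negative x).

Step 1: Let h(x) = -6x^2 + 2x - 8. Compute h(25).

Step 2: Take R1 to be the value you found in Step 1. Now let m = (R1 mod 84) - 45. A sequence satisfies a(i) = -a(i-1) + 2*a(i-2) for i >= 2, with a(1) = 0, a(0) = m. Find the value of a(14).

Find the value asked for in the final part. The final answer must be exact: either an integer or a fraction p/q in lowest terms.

147474

Step 1: -6*(25)^2 + 2*(25)^1 - 8 = (-3750) + (50) + (-8) = -3708; answer -3708
Step 2: R1 = -3708; m = 27; a(2) = -1*(0) + 2*(27) = 54; iterating: a(2)=54, a(3)=-54, a(4)=162, a(5)=-270, a(6)=594, a(7)=-1134, a(8)=2322, a(9)=-4590, a(10)=9234, a(11)=-18414, a(12)=36882, a(13)=-73710, a(14)=147474; answer 147474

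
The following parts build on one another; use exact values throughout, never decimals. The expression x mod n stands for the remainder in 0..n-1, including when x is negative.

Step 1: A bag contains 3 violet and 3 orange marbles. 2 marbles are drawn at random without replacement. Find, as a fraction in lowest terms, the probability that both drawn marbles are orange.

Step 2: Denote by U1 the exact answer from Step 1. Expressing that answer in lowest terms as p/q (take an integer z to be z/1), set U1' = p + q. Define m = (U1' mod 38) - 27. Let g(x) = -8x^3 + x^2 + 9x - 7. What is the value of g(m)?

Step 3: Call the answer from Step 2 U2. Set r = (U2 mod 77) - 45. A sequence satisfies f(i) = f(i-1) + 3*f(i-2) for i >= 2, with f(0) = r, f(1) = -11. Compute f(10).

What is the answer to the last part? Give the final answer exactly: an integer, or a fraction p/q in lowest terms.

-38657

Step 1: total draws C(6,2) = 15; favorable C(3,2) = 3; P = 1/5; answer 1/5
Step 2: U1 = 1/5; threaded value p + q = 6; m = -21; -8*(-21)^3 + 1*(-21)^2 + 9*(-21)^1 - 7 = (74088) + (441) + (-189) + (-7) = 74333; answer 74333
Step 3: U2 = 74333; r = -17; f(2) = 1*(-11) + 3*(-17) = -62; iterating: f(2)=-62, f(3)=-95, f(4)=-281, f(5)=-566, f(6)=-1409, f(7)=-3107, f(8)=-7334, f(9)=-16655, f(10)=-38657; answer -38657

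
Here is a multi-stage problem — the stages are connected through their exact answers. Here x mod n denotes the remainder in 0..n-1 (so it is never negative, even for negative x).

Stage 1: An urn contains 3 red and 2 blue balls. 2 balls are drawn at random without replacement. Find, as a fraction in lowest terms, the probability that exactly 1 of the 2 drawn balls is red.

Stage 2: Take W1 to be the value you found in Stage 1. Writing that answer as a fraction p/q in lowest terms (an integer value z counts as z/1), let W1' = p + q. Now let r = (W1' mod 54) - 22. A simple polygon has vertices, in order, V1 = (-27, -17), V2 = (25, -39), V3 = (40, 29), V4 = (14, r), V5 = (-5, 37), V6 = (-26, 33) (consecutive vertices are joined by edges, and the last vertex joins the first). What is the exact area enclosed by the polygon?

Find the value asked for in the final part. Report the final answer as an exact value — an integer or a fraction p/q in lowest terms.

5375/2

Stage 1: total draws C(5,2) = 10; favorable C(3,1)*C(2,1) = 6; P = 3/5; answer 3/5
Stage 2: W1 = 3/5; threaded value p + q = 8; r = -14; cross terms: (-27*-39 - 25*-17)=1478, (25*29 - 40*-39)=2285, (40*-14 - 14*29)=-966, (14*37 - -5*-14)=448, (-5*33 - -26*37)=797, (-26*-17 - -27*33)=1333; twice the area = |5375| = 5375; area = 5375/2; answer 5375/2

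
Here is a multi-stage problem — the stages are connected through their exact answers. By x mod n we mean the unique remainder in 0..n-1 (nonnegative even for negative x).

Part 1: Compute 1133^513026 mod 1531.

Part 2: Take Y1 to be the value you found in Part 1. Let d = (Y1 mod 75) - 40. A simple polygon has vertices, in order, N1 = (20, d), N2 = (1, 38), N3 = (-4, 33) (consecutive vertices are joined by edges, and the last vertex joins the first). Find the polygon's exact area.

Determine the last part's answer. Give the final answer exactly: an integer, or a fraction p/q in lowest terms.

195

Part 1: squarings mod 1531: 1133^1=1133, 1133^2=711, 1133^4=291, 1133^8=476, 1133^16=1519, 1133^32=144, 1133^64=833, 1133^128=346, 1133^256=298, 1133^512=6, 1133^1024=36, 1133^2048=1296, 1133^4096=109, 1133^8192=1164, 1133^16384=1492, 1133^32768=1521, 1133^65536=100, 1133^131072=814, 1133^262144=1204; 1133^513026 = 1133^2 * 1133^1024 * 1133^4096 * 1133^16384 * 1133^32768 * 1133^65536 * 1133^131072 * 1133^262144 = 1369 (mod 1531); answer 1369
Part 2: Y1 = 1369; d = -21; cross terms: (20*38 - 1*-21)=781, (1*33 - -4*38)=185, (-4*-21 - 20*33)=-576; twice the area = |390| = 390; area = 195; answer 195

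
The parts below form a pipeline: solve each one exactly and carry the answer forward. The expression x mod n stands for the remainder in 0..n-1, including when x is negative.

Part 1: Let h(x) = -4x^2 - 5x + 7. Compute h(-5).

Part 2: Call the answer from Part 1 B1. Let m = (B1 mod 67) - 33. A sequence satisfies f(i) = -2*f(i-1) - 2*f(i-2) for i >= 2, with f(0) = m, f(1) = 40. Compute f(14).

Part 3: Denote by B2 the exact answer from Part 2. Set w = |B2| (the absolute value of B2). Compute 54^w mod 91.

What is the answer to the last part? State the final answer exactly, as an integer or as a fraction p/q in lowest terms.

Part 1: -4*(-5)^2 - 5*(-5)^1 + 7 = (-100) + (25) + (7) = -68; answer -68
Part 2: B1 = -68; m = 33; f(2) = -2*(40) - 2*(33) = -146; iterating: f(2)=-146, f(3)=212, f(4)=-132, f(5)=-160, f(6)=584, f(7)=-848, f(8)=528, f(9)=640, f(10)=-2336, f(11)=3392, f(12)=-2112, f(13)=-2560, f(14)=9344; answer 9344
Part 3: B2 = 9344; w = 9344; squarings mod 91: 54^1=54, 54^2=4, 54^4=16, 54^8=74, 54^16=16, 54^32=74, 54^64=16, 54^128=74, 54^256=16, 54^512=74, 54^1024=16, 54^2048=74, 54^4096=16, 54^8192=74; 54^9344 = 54^128 * 54^1024 * 54^8192 = 74 (mod 91); answer 74

74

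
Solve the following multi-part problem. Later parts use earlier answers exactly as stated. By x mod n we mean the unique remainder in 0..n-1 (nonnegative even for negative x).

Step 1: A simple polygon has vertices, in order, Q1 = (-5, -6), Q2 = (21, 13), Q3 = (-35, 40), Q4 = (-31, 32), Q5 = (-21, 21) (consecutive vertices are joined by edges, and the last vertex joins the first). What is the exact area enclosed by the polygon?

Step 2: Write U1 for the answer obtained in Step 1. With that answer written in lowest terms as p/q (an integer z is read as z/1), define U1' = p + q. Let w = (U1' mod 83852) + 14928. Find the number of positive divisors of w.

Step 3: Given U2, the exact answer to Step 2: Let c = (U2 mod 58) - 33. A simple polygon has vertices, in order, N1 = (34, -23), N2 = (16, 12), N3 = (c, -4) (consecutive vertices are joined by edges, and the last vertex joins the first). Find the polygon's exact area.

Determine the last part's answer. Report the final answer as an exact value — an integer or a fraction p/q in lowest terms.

Step 1: cross terms: (-5*13 - 21*-6)=61, (21*40 - -35*13)=1295, (-35*32 - -31*40)=120, (-31*21 - -21*32)=21, (-21*-6 - -5*21)=231; twice the area = |1728| = 1728; area = 864; answer 864
Step 2: U1 = 864; threaded value p + q = 865; w = 15793; 15793 = 17 * 929; number of divisors = (1+1) * (1+1) = 4; answer 4
Step 3: U2 = 4; c = -29; cross terms: (34*12 - 16*-23)=776, (16*-4 - -29*12)=284, (-29*-23 - 34*-4)=803; twice the area = |1863| = 1863; area = 1863/2; answer 1863/2

1863/2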